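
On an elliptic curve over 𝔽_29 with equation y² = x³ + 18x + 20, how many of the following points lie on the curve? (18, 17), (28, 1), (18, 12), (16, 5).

4

(18, 17): 17² ≡ 28, rhs ≡ 28 → on.
(28, 1): 1² ≡ 1, rhs ≡ 1 → on.
(18, 12): 12² ≡ 28, rhs ≡ 28 → on.
(16, 5): 5² ≡ 25, rhs ≡ 25 → on.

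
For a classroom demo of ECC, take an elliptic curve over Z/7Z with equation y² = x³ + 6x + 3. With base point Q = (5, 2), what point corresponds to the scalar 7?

(5, 2)

Repeated addition: build up to 7Q.
2Q: tangent at (5, 2): λ = (3·5² + 6)/(2·2) ≡ 4/4. 4⁻¹ ≡ 2 (mod 7) since 4·2 = 8 ≡ 1, so λ ≡ 4·2 ≡ 1.
  x = λ² - 5 - 5 = 1 - 10 ≡ 5; y = λ·(5 - 5) - 2 ≡ 5. → (5, 5)
3Q: (5, 5) + (5, 2): same x and y₁ ≡ -y₂, so the sum is 𝒪.
4Q: 𝒪 + (5, 2) = (5, 2) (identity).
5Q: tangent at (5, 2): λ = (3·5² + 6)/(2·2) ≡ 4/4. 4⁻¹ ≡ 2 (mod 7) since 4·2 = 8 ≡ 1, so λ ≡ 4·2 ≡ 1.
  x = λ² - 5 - 5 = 1 - 10 ≡ 5; y = λ·(5 - 5) - 2 ≡ 5. → (5, 5)
6Q: (5, 5) + (5, 2): same x and y₁ ≡ -y₂, so the sum is 𝒪.
7Q: 𝒪 + (5, 2) = (5, 2) (identity).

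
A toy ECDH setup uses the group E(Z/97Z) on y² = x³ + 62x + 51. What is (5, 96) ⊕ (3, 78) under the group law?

(73, 68)

(5, 96) + (3, 78). λ = (78 - 96)/(3 - 5) ≡ 79/95 mod 97. 95⁻¹ ≡ 48 (mod 97), so λ ≡ 9.
  x = λ² - 5 - 3 = 81 - 8 ≡ 73; y = λ·(5 - 73) - 96 ≡ 68. → (73, 68)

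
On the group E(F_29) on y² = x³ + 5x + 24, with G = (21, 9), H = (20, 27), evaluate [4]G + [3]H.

First 4G:
Double-and-add on 4 = (100)₂. Start with G = (21, 9) for the leading 1-bit.
double: tangent at (21, 9): λ = (3·21² + 5)/(2·9) ≡ 23/18. 18⁻¹ ≡ 21 (mod 29), so λ ≡ 23·21 ≡ 19.
  x = λ² - 21 - 21 = 361 - 42 ≡ 0; y = λ·(21 - 0) - 9 ≡ 13. → (0, 13)
double: tangent at (0, 13): λ = (3·0² + 5)/(2·13) ≡ 5/26. 26⁻¹ ≡ 19 (mod 29) since 26·19 = 494 ≡ 1, so λ ≡ 5·19 ≡ 8.
  x = λ² - 0 - 0 = 64 - 0 ≡ 6; y = λ·(0 - 6) - 13 ≡ 26. → (6, 26)
4G = (6, 26).
Next 3H:
Repeated addition: build up to 3H.
2H: tangent at (20, 27): λ = (3·20² + 5)/(2·27) ≡ 16/25. 25⁻¹ ≡ 7 (mod 29), so λ ≡ 16·7 ≡ 25.
  x = λ² - 20 - 20 = 625 - 40 ≡ 5; y = λ·(20 - 5) - 27 ≡ 0. → (5, 0)
3H: (5, 0) + (20, 27). λ = (27 - 0)/(20 - 5) ≡ 27/15 mod 29. 15⁻¹ ≡ 2 (mod 29) since 15·2 = 30 ≡ 1, so λ ≡ 25.
  x = λ² - 5 - 20 = 625 - 25 ≡ 20; y = λ·(5 - 20) - 0 ≡ 2. → (20, 2)
3H = (20, 2).
Finally 4G + 3H:
(6, 26) + (20, 2). λ = (2 - 26)/(20 - 6) ≡ 5/14 mod 29. 14⁻¹ ≡ 27 (mod 29), so λ ≡ 19.
  x = λ² - 6 - 20 = 361 - 26 ≡ 16; y = λ·(6 - 16) - 26 ≡ 16. → (16, 16)

(16, 16)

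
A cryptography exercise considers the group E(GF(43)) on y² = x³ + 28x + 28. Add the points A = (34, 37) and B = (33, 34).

(34, 37) + (33, 34). λ = (34 - 37)/(33 - 34) ≡ 40/42 mod 43. 42⁻¹ ≡ 42 (mod 43) since 42·42 = 1764 ≡ 1, so λ ≡ 3.
  x = λ² - 34 - 33 = 9 - 67 ≡ 28; y = λ·(34 - 28) - 37 ≡ 24. → (28, 24)

(28, 24)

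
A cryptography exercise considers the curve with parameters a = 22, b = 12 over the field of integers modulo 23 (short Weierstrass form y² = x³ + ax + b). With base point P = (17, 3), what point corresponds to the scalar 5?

Double-and-add on 5 = (101)₂. Start with P = (17, 3) for the leading 1-bit.
double: tangent at (17, 3): λ = (3·17² + 22)/(2·3) ≡ 15/6. 6⁻¹ ≡ 4 (mod 23), so λ ≡ 15·4 ≡ 14.
  x = λ² - 17 - 17 = 196 - 34 ≡ 1; y = λ·(17 - 1) - 3 ≡ 14. → (1, 14)
double: tangent at (1, 14): λ = (3·1² + 22)/(2·14) ≡ 2/5. 5⁻¹ ≡ 14 (mod 23) since 5·14 = 70 ≡ 1, so λ ≡ 2·14 ≡ 5.
  x = λ² - 1 - 1 = 25 - 2 ≡ 0; y = λ·(1 - 0) - 14 ≡ 14. → (0, 14)
add P: (0, 14) + (17, 3). λ = (3 - 14)/(17 - 0) ≡ 12/17 mod 23. 17⁻¹ ≡ 19 (mod 23), so λ ≡ 21.
  x = λ² - 0 - 17 = 441 - 17 ≡ 10; y = λ·(0 - 10) - 14 ≡ 6. → (10, 6)

(10, 6)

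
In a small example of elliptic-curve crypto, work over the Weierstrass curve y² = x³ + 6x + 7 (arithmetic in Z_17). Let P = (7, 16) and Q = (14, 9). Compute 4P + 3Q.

First 4P:
Double-and-add on 4 = (100)₂. Start with P = (7, 16) for the leading 1-bit.
double: tangent at (7, 16): λ = (3·7² + 6)/(2·16) ≡ 0/15. 15⁻¹ ≡ 8 (mod 17), so λ ≡ 0·8 ≡ 0.
  x = λ² - 7 - 7 = 0 - 14 ≡ 3; y = λ·(7 - 3) - 16 ≡ 1. → (3, 1)
double: tangent at (3, 1): λ = (3·3² + 6)/(2·1) ≡ 16/2. 2⁻¹ ≡ 9 (mod 17) since 2·9 = 18 ≡ 1, so λ ≡ 16·9 ≡ 8.
  x = λ² - 3 - 3 = 64 - 6 ≡ 7; y = λ·(3 - 7) - 1 ≡ 1. → (7, 1)
4P = (7, 1).
Next 3Q:
Repeated addition: build up to 3Q.
2Q: tangent at (14, 9): λ = (3·14² + 6)/(2·9) ≡ 16/1. 1⁻¹ ≡ 1 (mod 17) since 1·1 = 1 ≡ 1, so λ ≡ 16·1 ≡ 16.
  x = λ² - 14 - 14 = 256 - 28 ≡ 7; y = λ·(14 - 7) - 9 ≡ 1. → (7, 1)
3Q: (7, 1) + (14, 9). λ = (9 - 1)/(14 - 7) ≡ 8/7 mod 17. 7⁻¹ ≡ 5 (mod 17), so λ ≡ 6.
  x = λ² - 7 - 14 = 36 - 21 ≡ 15; y = λ·(7 - 15) - 1 ≡ 2. → (15, 2)
3Q = (15, 2).
Finally 4P + 3Q:
(7, 1) + (15, 2). λ = (2 - 1)/(15 - 7) ≡ 1/8 mod 17. 8⁻¹ ≡ 15 (mod 17) since 8·15 = 120 ≡ 1, so λ ≡ 15.
  x = λ² - 7 - 15 = 225 - 22 ≡ 16; y = λ·(7 - 16) - 1 ≡ 0. → (16, 0)

(16, 0)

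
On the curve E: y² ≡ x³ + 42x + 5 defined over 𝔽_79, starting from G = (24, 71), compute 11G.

Double-and-add on 11 = (1011)₂. Start with G = (24, 71) for the leading 1-bit.
double: tangent at (24, 71): λ = (3·24² + 42)/(2·71) ≡ 32/63. 63⁻¹ ≡ 74 (mod 79), so λ ≡ 32·74 ≡ 77.
  x = λ² - 24 - 24 = 5929 - 48 ≡ 35; y = λ·(24 - 35) - 71 ≡ 30. → (35, 30)
double: tangent at (35, 30): λ = (3·35² + 42)/(2·30) ≡ 4/60. 60⁻¹ ≡ 54 (mod 79) since 60·54 = 3240 ≡ 1, so λ ≡ 4·54 ≡ 58.
  x = λ² - 35 - 35 = 3364 - 70 ≡ 55; y = λ·(35 - 55) - 30 ≡ 74. → (55, 74)
add G: (55, 74) + (24, 71). λ = (71 - 74)/(24 - 55) ≡ 76/48 mod 79. 48⁻¹ ≡ 28 (mod 79), so λ ≡ 74.
  x = λ² - 55 - 24 = 5476 - 79 ≡ 25; y = λ·(55 - 25) - 74 ≡ 13. → (25, 13)
double: tangent at (25, 13): λ = (3·25² + 42)/(2·13) ≡ 21/26. 26⁻¹ ≡ 76 (mod 79), so λ ≡ 21·76 ≡ 16.
  x = λ² - 25 - 25 = 256 - 50 ≡ 48; y = λ·(25 - 48) - 13 ≡ 14. → (48, 14)
add G: (48, 14) + (24, 71). λ = (71 - 14)/(24 - 48) ≡ 57/55 mod 79. 55⁻¹ ≡ 23 (mod 79) since 55·23 = 1265 ≡ 1, so λ ≡ 47.
  x = λ² - 48 - 24 = 2209 - 72 ≡ 4; y = λ·(48 - 4) - 14 ≡ 0. → (4, 0)

(4, 0)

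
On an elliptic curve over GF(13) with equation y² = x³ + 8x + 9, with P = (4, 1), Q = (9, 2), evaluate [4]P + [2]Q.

(9, 2)

First 4P:
Repeated addition: build up to 4P.
2P: tangent at (4, 1): λ = (3·4² + 8)/(2·1) ≡ 4/2. 2⁻¹ ≡ 7 (mod 13), so λ ≡ 4·7 ≡ 2.
  x = λ² - 4 - 4 = 4 - 8 ≡ 9; y = λ·(4 - 9) - 1 ≡ 2. → (9, 2)
3P: (9, 2) + (4, 1). λ = (1 - 2)/(4 - 9) ≡ 12/8 mod 13. 8⁻¹ ≡ 5 (mod 13) since 8·5 = 40 ≡ 1, so λ ≡ 8.
  x = λ² - 9 - 4 = 64 - 13 ≡ 12; y = λ·(9 - 12) - 2 ≡ 0. → (12, 0)
4P: (12, 0) + (4, 1). λ = (1 - 0)/(4 - 12) ≡ 1/5 mod 13. 5⁻¹ ≡ 8 (mod 13), so λ ≡ 8.
  x = λ² - 12 - 4 = 64 - 16 ≡ 9; y = λ·(12 - 9) - 0 ≡ 11. → (9, 11)
4P = (9, 11).
Next 2Q:
Repeated addition: build up to 2Q.
2Q: tangent at (9, 2): λ = (3·9² + 8)/(2·2) ≡ 4/4. 4⁻¹ ≡ 10 (mod 13) since 4·10 = 40 ≡ 1, so λ ≡ 4·10 ≡ 1.
  x = λ² - 9 - 9 = 1 - 18 ≡ 9; y = λ·(9 - 9) - 2 ≡ 11. → (9, 11)
2Q = (9, 11).
Finally 4P + 2Q:
tangent at (9, 11): λ = (3·9² + 8)/(2·11) ≡ 4/9. 9⁻¹ ≡ 3 (mod 13), so λ ≡ 4·3 ≡ 12.
  x = λ² - 9 - 9 = 144 - 18 ≡ 9; y = λ·(9 - 9) - 11 ≡ 2. → (9, 2)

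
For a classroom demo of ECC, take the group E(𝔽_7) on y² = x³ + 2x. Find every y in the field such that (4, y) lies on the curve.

x³ + 2x + 0 = 72 ≡ 2 (mod 7).
Square roots of 2 mod 7: 3 and 4 (since 3² = 9 ≡ 2).

3, 4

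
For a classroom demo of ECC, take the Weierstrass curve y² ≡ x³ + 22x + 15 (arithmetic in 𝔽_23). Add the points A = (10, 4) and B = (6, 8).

(8, 17)

(10, 4) + (6, 8). λ = (8 - 4)/(6 - 10) ≡ 4/19 mod 23. 19⁻¹ ≡ 17 (mod 23) since 19·17 = 323 ≡ 1, so λ ≡ 22.
  x = λ² - 10 - 6 = 484 - 16 ≡ 8; y = λ·(10 - 8) - 4 ≡ 17. → (8, 17)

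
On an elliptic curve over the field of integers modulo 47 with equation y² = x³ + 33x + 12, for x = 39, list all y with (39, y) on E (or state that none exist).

x³ + 33x + 12 = 60618 ≡ 35 (mod 47).
35 is a non-residue mod 47; no y exists.

none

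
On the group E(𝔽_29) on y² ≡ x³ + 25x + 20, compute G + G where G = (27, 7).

tangent at (27, 7): λ = (3·27² + 25)/(2·7) ≡ 8/14. 14⁻¹ ≡ 27 (mod 29) since 14·27 = 378 ≡ 1, so λ ≡ 8·27 ≡ 13.
  x = λ² - 27 - 27 = 169 - 54 ≡ 28; y = λ·(27 - 28) - 7 ≡ 9. → (28, 9)

(28, 9)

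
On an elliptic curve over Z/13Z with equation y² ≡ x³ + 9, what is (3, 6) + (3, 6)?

tangent at (3, 6): λ = (3·3² + 0)/(2·6) ≡ 1/12. 12⁻¹ ≡ 12 (mod 13) since 12·12 = 144 ≡ 1, so λ ≡ 1·12 ≡ 12.
  x = λ² - 3 - 3 = 144 - 6 ≡ 8; y = λ·(3 - 8) - 6 ≡ 12. → (8, 12)

(8, 12)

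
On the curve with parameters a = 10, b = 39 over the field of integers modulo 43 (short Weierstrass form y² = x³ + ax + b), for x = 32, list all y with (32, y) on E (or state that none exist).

19, 24

x³ + 10x + 39 = 33127 ≡ 17 (mod 43).
Square roots of 17 mod 43: 19 and 24 (since 19² = 361 ≡ 17).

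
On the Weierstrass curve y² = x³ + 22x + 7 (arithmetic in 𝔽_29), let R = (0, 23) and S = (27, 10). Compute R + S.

(0, 23) + (27, 10). λ = (10 - 23)/(27 - 0) ≡ 16/27 mod 29. 27⁻¹ ≡ 14 (mod 29) since 27·14 = 378 ≡ 1, so λ ≡ 21.
  x = λ² - 0 - 27 = 441 - 27 ≡ 8; y = λ·(0 - 8) - 23 ≡ 12. → (8, 12)

(8, 12)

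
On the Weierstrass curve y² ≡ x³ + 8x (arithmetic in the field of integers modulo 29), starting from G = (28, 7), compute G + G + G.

(4, 26)

Repeated addition: build up to 3G.
2G: tangent at (28, 7): λ = (3·28² + 8)/(2·7) ≡ 11/14. 14⁻¹ ≡ 27 (mod 29) since 14·27 = 378 ≡ 1, so λ ≡ 11·27 ≡ 7.
  x = λ² - 28 - 28 = 49 - 56 ≡ 22; y = λ·(28 - 22) - 7 ≡ 6. → (22, 6)
3G: (22, 6) + (28, 7). λ = (7 - 6)/(28 - 22) ≡ 1/6 mod 29. 6⁻¹ ≡ 5 (mod 29), so λ ≡ 5.
  x = λ² - 22 - 28 = 25 - 50 ≡ 4; y = λ·(22 - 4) - 6 ≡ 26. → (4, 26)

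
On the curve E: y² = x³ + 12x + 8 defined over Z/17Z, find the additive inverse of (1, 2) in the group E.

(1, 15)

-(1, 2) = (1, -2 mod 17) = (1, 15).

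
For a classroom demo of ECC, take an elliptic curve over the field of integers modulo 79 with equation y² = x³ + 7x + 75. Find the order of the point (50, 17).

12

2P: tangent at (50, 17): λ = (3·50² + 7)/(2·17) ≡ 2/34. 34⁻¹ ≡ 7 (mod 79), so λ ≡ 2·7 ≡ 14.
  x = λ² - 50 - 50 = 196 - 100 ≡ 17; y = λ·(50 - 17) - 17 ≡ 50. → (17, 50)
3P: (17, 50) + (50, 17). λ = (17 - 50)/(50 - 17) ≡ 46/33 mod 79. 33⁻¹ ≡ 12 (mod 79) since 33·12 = 396 ≡ 1, so λ ≡ 78.
  x = λ² - 17 - 50 = 6084 - 67 ≡ 13; y = λ·(17 - 13) - 50 ≡ 25. → (13, 25)
4P: (13, 25) + (50, 17). λ = (17 - 25)/(50 - 13) ≡ 71/37 mod 79. 37⁻¹ ≡ 47 (mod 79), so λ ≡ 19.
  x = λ² - 13 - 50 = 361 - 63 ≡ 61; y = λ·(13 - 61) - 25 ≡ 11. → (61, 11)
5P: (61, 11) + (50, 17). λ = (17 - 11)/(50 - 61) ≡ 6/68 mod 79. 68⁻¹ ≡ 43 (mod 79) since 68·43 = 2924 ≡ 1, so λ ≡ 21.
  x = λ² - 61 - 50 = 441 - 111 ≡ 14; y = λ·(61 - 14) - 11 ≡ 28. → (14, 28)
6P: (14, 28) + (50, 17). λ = (17 - 28)/(50 - 14) ≡ 68/36 mod 79. 36⁻¹ ≡ 11 (mod 79) since 36·11 = 396 ≡ 1, so λ ≡ 37.
  x = λ² - 14 - 50 = 1369 - 64 ≡ 41; y = λ·(14 - 41) - 28 ≡ 0. → (41, 0)
7P: (41, 0) + (50, 17). λ = (17 - 0)/(50 - 41) ≡ 17/9 mod 79. 9⁻¹ ≡ 44 (mod 79), so λ ≡ 37.
  x = λ² - 41 - 50 = 1369 - 91 ≡ 14; y = λ·(41 - 14) - 0 ≡ 51. → (14, 51)
8P: (14, 51) + (50, 17). λ = (17 - 51)/(50 - 14) ≡ 45/36 mod 79. 36⁻¹ ≡ 11 (mod 79), so λ ≡ 21.
  x = λ² - 14 - 50 = 441 - 64 ≡ 61; y = λ·(14 - 61) - 51 ≡ 68. → (61, 68)
9P: (61, 68) + (50, 17). λ = (17 - 68)/(50 - 61) ≡ 28/68 mod 79. 68⁻¹ ≡ 43 (mod 79), so λ ≡ 19.
  x = λ² - 61 - 50 = 361 - 111 ≡ 13; y = λ·(61 - 13) - 68 ≡ 54. → (13, 54)
10P: (13, 54) + (50, 17). λ = (17 - 54)/(50 - 13) ≡ 42/37 mod 79. 37⁻¹ ≡ 47 (mod 79) since 37·47 = 1739 ≡ 1, so λ ≡ 78.
  x = λ² - 13 - 50 = 6084 - 63 ≡ 17; y = λ·(13 - 17) - 54 ≡ 29. → (17, 29)
11P: (17, 29) + (50, 17). λ = (17 - 29)/(50 - 17) ≡ 67/33 mod 79. 33⁻¹ ≡ 12 (mod 79), so λ ≡ 14.
  x = λ² - 17 - 50 = 196 - 67 ≡ 50; y = λ·(17 - 50) - 29 ≡ 62. → (50, 62)
12P: (50, 62) + (50, 17): same x and y₁ ≡ -y₂, so the sum is the point at infinity.
12P = the point at infinity, so the order is 12.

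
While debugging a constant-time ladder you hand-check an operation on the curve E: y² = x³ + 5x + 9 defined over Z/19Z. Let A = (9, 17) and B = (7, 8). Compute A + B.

(9, 2)

(9, 17) + (7, 8). λ = (8 - 17)/(7 - 9) ≡ 10/17 mod 19. 17⁻¹ ≡ 9 (mod 19), so λ ≡ 14.
  x = λ² - 9 - 7 = 196 - 16 ≡ 9; y = λ·(9 - 9) - 17 ≡ 2. → (9, 2)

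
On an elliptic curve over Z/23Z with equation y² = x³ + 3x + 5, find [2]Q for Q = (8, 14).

(10, 0)

tangent at (8, 14): λ = (3·8² + 3)/(2·14) ≡ 11/5. 5⁻¹ ≡ 14 (mod 23) since 5·14 = 70 ≡ 1, so λ ≡ 11·14 ≡ 16.
  x = λ² - 8 - 8 = 256 - 16 ≡ 10; y = λ·(8 - 10) - 14 ≡ 0. → (10, 0)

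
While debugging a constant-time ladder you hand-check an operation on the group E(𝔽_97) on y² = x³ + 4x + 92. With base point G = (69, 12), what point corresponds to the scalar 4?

(12, 5)

Double-and-add on 4 = (100)₂. Start with G = (69, 12) for the leading 1-bit.
double: tangent at (69, 12): λ = (3·69² + 4)/(2·12) ≡ 28/24. 24⁻¹ ≡ 93 (mod 97), so λ ≡ 28·93 ≡ 82.
  x = λ² - 69 - 69 = 6724 - 138 ≡ 87; y = λ·(69 - 87) - 12 ≡ 64. → (87, 64)
double: tangent at (87, 64): λ = (3·87² + 4)/(2·64) ≡ 13/31. 31⁻¹ ≡ 72 (mod 97) since 31·72 = 2232 ≡ 1, so λ ≡ 13·72 ≡ 63.
  x = λ² - 87 - 87 = 3969 - 174 ≡ 12; y = λ·(87 - 12) - 64 ≡ 5. → (12, 5)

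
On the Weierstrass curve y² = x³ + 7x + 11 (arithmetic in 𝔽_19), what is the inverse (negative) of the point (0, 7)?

-(0, 7) = (0, -7 mod 19) = (0, 12).

(0, 12)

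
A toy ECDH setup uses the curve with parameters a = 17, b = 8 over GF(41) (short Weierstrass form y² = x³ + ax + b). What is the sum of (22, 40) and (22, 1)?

The two points share x = 22 and their y-coordinates satisfy 40 + 1 ≡ 0 (mod 41), so they are inverses. Their sum is the point at infinity.

O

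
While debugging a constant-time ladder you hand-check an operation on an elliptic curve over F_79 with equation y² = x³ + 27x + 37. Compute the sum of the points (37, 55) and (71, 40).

(37, 55) + (71, 40). λ = (40 - 55)/(71 - 37) ≡ 64/34 mod 79. 34⁻¹ ≡ 7 (mod 79) since 34·7 = 238 ≡ 1, so λ ≡ 53.
  x = λ² - 37 - 71 = 2809 - 108 ≡ 15; y = λ·(37 - 15) - 55 ≡ 5. → (15, 5)

(15, 5)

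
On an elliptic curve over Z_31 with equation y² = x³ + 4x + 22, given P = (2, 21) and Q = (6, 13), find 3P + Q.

First 3P:
Repeated addition: build up to 3P.
2P: tangent at (2, 21): λ = (3·2² + 4)/(2·21) ≡ 16/11. 11⁻¹ ≡ 17 (mod 31) since 11·17 = 187 ≡ 1, so λ ≡ 16·17 ≡ 24.
  x = λ² - 2 - 2 = 576 - 4 ≡ 14; y = λ·(2 - 14) - 21 ≡ 1. → (14, 1)
3P: (14, 1) + (2, 21). λ = (21 - 1)/(2 - 14) ≡ 20/19 mod 31. 19⁻¹ ≡ 18 (mod 31), so λ ≡ 19.
  x = λ² - 14 - 2 = 361 - 16 ≡ 4; y = λ·(14 - 4) - 1 ≡ 3. → (4, 3)
3P = (4, 3).
Finally 3P + Q:
(4, 3) + (6, 13). λ = (13 - 3)/(6 - 4) ≡ 10/2 mod 31. 2⁻¹ ≡ 16 (mod 31) since 2·16 = 32 ≡ 1, so λ ≡ 5.
  x = λ² - 4 - 6 = 25 - 10 ≡ 15; y = λ·(4 - 15) - 3 ≡ 4. → (15, 4)

(15, 4)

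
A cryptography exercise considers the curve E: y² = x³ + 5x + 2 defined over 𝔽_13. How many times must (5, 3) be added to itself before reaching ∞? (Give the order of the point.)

2P: tangent at (5, 3): λ = (3·5² + 5)/(2·3) ≡ 2/6. 6⁻¹ ≡ 11 (mod 13) since 6·11 = 66 ≡ 1, so λ ≡ 2·11 ≡ 9.
  x = λ² - 5 - 5 = 81 - 10 ≡ 6; y = λ·(5 - 6) - 3 ≡ 1. → (6, 1)
3P: (6, 1) + (5, 3). λ = (3 - 1)/(5 - 6) ≡ 2/12 mod 13. 12⁻¹ ≡ 12 (mod 13), so λ ≡ 11.
  x = λ² - 6 - 5 = 121 - 11 ≡ 6; y = λ·(6 - 6) - 1 ≡ 12. → (6, 12)
4P: (6, 12) + (5, 3). λ = (3 - 12)/(5 - 6) ≡ 4/12 mod 13. 12⁻¹ ≡ 12 (mod 13) since 12·12 = 144 ≡ 1, so λ ≡ 9.
  x = λ² - 6 - 5 = 81 - 11 ≡ 5; y = λ·(6 - 5) - 12 ≡ 10. → (5, 10)
5P: (5, 10) + (5, 3): same x and y₁ ≡ -y₂, so the sum is ∞.
5P = ∞, so the order is 5.

5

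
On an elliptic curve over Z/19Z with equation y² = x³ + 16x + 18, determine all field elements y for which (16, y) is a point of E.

0

x³ + 16x + 18 = 4370 ≡ 0 (mod 19).
Only y = 0 satisfies y² ≡ 0.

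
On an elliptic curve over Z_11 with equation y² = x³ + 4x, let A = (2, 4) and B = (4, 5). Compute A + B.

(2, 4) + (4, 5). λ = (5 - 4)/(4 - 2) ≡ 1/2 mod 11. 2⁻¹ ≡ 6 (mod 11) since 2·6 = 12 ≡ 1, so λ ≡ 6.
  x = λ² - 2 - 4 = 36 - 6 ≡ 8; y = λ·(2 - 8) - 4 ≡ 4. → (8, 4)

(8, 4)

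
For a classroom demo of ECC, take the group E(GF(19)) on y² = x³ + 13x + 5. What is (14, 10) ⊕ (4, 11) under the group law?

(5, 10)

(14, 10) + (4, 11). λ = (11 - 10)/(4 - 14) ≡ 1/9 mod 19. 9⁻¹ ≡ 17 (mod 19) since 9·17 = 153 ≡ 1, so λ ≡ 17.
  x = λ² - 14 - 4 = 289 - 18 ≡ 5; y = λ·(14 - 5) - 10 ≡ 10. → (5, 10)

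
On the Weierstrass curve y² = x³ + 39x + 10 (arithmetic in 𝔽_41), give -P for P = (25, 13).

(25, 28)

-(25, 13) = (25, -13 mod 41) = (25, 28).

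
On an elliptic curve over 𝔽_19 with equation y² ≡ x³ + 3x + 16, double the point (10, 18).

tangent at (10, 18): λ = (3·10² + 3)/(2·18) ≡ 18/17. 17⁻¹ ≡ 9 (mod 19) since 17·9 = 153 ≡ 1, so λ ≡ 18·9 ≡ 10.
  x = λ² - 10 - 10 = 100 - 20 ≡ 4; y = λ·(10 - 4) - 18 ≡ 4. → (4, 4)

(4, 4)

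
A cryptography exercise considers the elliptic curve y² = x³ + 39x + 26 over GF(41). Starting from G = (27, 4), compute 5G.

(9, 32)

Repeated addition: build up to 5G.
2G: tangent at (27, 4): λ = (3·27² + 39)/(2·4) ≡ 12/8. 8⁻¹ ≡ 36 (mod 41), so λ ≡ 12·36 ≡ 22.
  x = λ² - 27 - 27 = 484 - 54 ≡ 20; y = λ·(27 - 20) - 4 ≡ 27. → (20, 27)
3G: (20, 27) + (27, 4). λ = (4 - 27)/(27 - 20) ≡ 18/7 mod 41. 7⁻¹ ≡ 6 (mod 41) since 7·6 = 42 ≡ 1, so λ ≡ 26.
  x = λ² - 20 - 27 = 676 - 47 ≡ 14; y = λ·(20 - 14) - 27 ≡ 6. → (14, 6)
4G: (14, 6) + (27, 4). λ = (4 - 6)/(27 - 14) ≡ 39/13 mod 41. 13⁻¹ ≡ 19 (mod 41), so λ ≡ 3.
  x = λ² - 14 - 27 = 9 - 41 ≡ 9; y = λ·(14 - 9) - 6 ≡ 9. → (9, 9)
5G: (9, 9) + (27, 4). λ = (4 - 9)/(27 - 9) ≡ 36/18 mod 41. 18⁻¹ ≡ 16 (mod 41) since 18·16 = 288 ≡ 1, so λ ≡ 2.
  x = λ² - 9 - 27 = 4 - 36 ≡ 9; y = λ·(9 - 9) - 9 ≡ 32. → (9, 32)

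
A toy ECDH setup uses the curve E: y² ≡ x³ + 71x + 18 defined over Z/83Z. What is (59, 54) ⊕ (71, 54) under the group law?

(59, 54) + (71, 54). λ = (54 - 54)/(71 - 59) ≡ 0/12 mod 83. 12⁻¹ ≡ 7 (mod 83), so λ ≡ 0.
  x = λ² - 59 - 71 = 0 - 130 ≡ 36; y = λ·(59 - 36) - 54 ≡ 29. → (36, 29)

(36, 29)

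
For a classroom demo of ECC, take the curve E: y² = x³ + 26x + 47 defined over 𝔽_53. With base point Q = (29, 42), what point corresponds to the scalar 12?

Double-and-add on 12 = (1100)₂. Start with Q = (29, 42) for the leading 1-bit.
double: tangent at (29, 42): λ = (3·29² + 26)/(2·42) ≡ 5/31. 31⁻¹ ≡ 12 (mod 53), so λ ≡ 5·12 ≡ 7.
  x = λ² - 29 - 29 = 49 - 58 ≡ 44; y = λ·(29 - 44) - 42 ≡ 12. → (44, 12)
add Q: (44, 12) + (29, 42). λ = (42 - 12)/(29 - 44) ≡ 30/38 mod 53. 38⁻¹ ≡ 7 (mod 53), so λ ≡ 51.
  x = λ² - 44 - 29 = 2601 - 73 ≡ 37; y = λ·(44 - 37) - 12 ≡ 27. → (37, 27)
double: tangent at (37, 27): λ = (3·37² + 26)/(2·27) ≡ 52/1. 1⁻¹ ≡ 1 (mod 53) since 1·1 = 1 ≡ 1, so λ ≡ 52·1 ≡ 52.
  x = λ² - 37 - 37 = 2704 - 74 ≡ 33; y = λ·(37 - 33) - 27 ≡ 22. → (33, 22)
double: tangent at (33, 22): λ = (3·33² + 26)/(2·22) ≡ 7/44. 44⁻¹ ≡ 47 (mod 53), so λ ≡ 7·47 ≡ 11.
  x = λ² - 33 - 33 = 121 - 66 ≡ 2; y = λ·(33 - 2) - 22 ≡ 1. → (2, 1)

(2, 1)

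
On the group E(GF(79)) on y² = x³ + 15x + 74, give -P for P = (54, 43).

(54, 36)

-(54, 43) = (54, -43 mod 79) = (54, 36).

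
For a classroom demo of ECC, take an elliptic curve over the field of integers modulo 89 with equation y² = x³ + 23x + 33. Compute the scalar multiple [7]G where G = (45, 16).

Repeated addition: build up to 7G.
2G: tangent at (45, 16): λ = (3·45² + 23)/(2·16) ≡ 46/32. 32⁻¹ ≡ 64 (mod 89), so λ ≡ 46·64 ≡ 7.
  x = λ² - 45 - 45 = 49 - 90 ≡ 48; y = λ·(45 - 48) - 16 ≡ 52. → (48, 52)
3G: (48, 52) + (45, 16). λ = (16 - 52)/(45 - 48) ≡ 53/86 mod 89. 86⁻¹ ≡ 59 (mod 89) since 86·59 = 5074 ≡ 1, so λ ≡ 12.
  x = λ² - 48 - 45 = 144 - 93 ≡ 51; y = λ·(48 - 51) - 52 ≡ 1. → (51, 1)
4G: (51, 1) + (45, 16). λ = (16 - 1)/(45 - 51) ≡ 15/83 mod 89. 83⁻¹ ≡ 74 (mod 89) since 83·74 = 6142 ≡ 1, so λ ≡ 42.
  x = λ² - 51 - 45 = 1764 - 96 ≡ 66; y = λ·(51 - 66) - 1 ≡ 81. → (66, 81)
5G: (66, 81) + (45, 16). λ = (16 - 81)/(45 - 66) ≡ 24/68 mod 89. 68⁻¹ ≡ 72 (mod 89), so λ ≡ 37.
  x = λ² - 66 - 45 = 1369 - 111 ≡ 12; y = λ·(66 - 12) - 81 ≡ 48. → (12, 48)
6G: (12, 48) + (45, 16). λ = (16 - 48)/(45 - 12) ≡ 57/33 mod 89. 33⁻¹ ≡ 27 (mod 89), so λ ≡ 26.
  x = λ² - 12 - 45 = 676 - 57 ≡ 85; y = λ·(12 - 85) - 48 ≡ 12. → (85, 12)
7G: (85, 12) + (45, 16). λ = (16 - 12)/(45 - 85) ≡ 4/49 mod 89. 49⁻¹ ≡ 20 (mod 89), so λ ≡ 80.
  x = λ² - 85 - 45 = 6400 - 130 ≡ 40; y = λ·(85 - 40) - 12 ≡ 28. → (40, 28)

(40, 28)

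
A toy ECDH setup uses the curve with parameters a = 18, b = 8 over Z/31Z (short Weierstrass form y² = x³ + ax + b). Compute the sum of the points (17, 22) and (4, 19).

(17, 22) + (4, 19). λ = (19 - 22)/(4 - 17) ≡ 28/18 mod 31. 18⁻¹ ≡ 19 (mod 31) since 18·19 = 342 ≡ 1, so λ ≡ 5.
  x = λ² - 17 - 4 = 25 - 21 ≡ 4; y = λ·(17 - 4) - 22 ≡ 12. → (4, 12)

(4, 12)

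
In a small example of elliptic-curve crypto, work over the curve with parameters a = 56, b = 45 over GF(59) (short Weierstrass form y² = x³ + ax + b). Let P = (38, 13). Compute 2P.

(49, 14)

tangent at (38, 13): λ = (3·38² + 56)/(2·13) ≡ 22/26. 26⁻¹ ≡ 25 (mod 59) since 26·25 = 650 ≡ 1, so λ ≡ 22·25 ≡ 19.
  x = λ² - 38 - 38 = 361 - 76 ≡ 49; y = λ·(38 - 49) - 13 ≡ 14. → (49, 14)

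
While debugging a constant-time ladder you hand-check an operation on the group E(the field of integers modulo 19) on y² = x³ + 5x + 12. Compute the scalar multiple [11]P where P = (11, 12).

(10, 6)

Double-and-add on 11 = (1011)₂. Start with P = (11, 12) for the leading 1-bit.
double: tangent at (11, 12): λ = (3·11² + 5)/(2·12) ≡ 7/5. 5⁻¹ ≡ 4 (mod 19) since 5·4 = 20 ≡ 1, so λ ≡ 7·4 ≡ 9.
  x = λ² - 11 - 11 = 81 - 22 ≡ 2; y = λ·(11 - 2) - 12 ≡ 12. → (2, 12)
double: tangent at (2, 12): λ = (3·2² + 5)/(2·12) ≡ 17/5. 5⁻¹ ≡ 4 (mod 19) since 5·4 = 20 ≡ 1, so λ ≡ 17·4 ≡ 11.
  x = λ² - 2 - 2 = 121 - 4 ≡ 3; y = λ·(2 - 3) - 12 ≡ 15. → (3, 15)
add P: (3, 15) + (11, 12). λ = (12 - 15)/(11 - 3) ≡ 16/8 mod 19. 8⁻¹ ≡ 12 (mod 19), so λ ≡ 2.
  x = λ² - 3 - 11 = 4 - 14 ≡ 9; y = λ·(3 - 9) - 15 ≡ 11. → (9, 11)
double: tangent at (9, 11): λ = (3·9² + 5)/(2·11) ≡ 1/3. 3⁻¹ ≡ 13 (mod 19) since 3·13 = 39 ≡ 1, so λ ≡ 1·13 ≡ 13.
  x = λ² - 9 - 9 = 169 - 18 ≡ 18; y = λ·(9 - 18) - 11 ≡ 5. → (18, 5)
add P: (18, 5) + (11, 12). λ = (12 - 5)/(11 - 18) ≡ 7/12 mod 19. 12⁻¹ ≡ 8 (mod 19) since 12·8 = 96 ≡ 1, so λ ≡ 18.
  x = λ² - 18 - 11 = 324 - 29 ≡ 10; y = λ·(18 - 10) - 5 ≡ 6. → (10, 6)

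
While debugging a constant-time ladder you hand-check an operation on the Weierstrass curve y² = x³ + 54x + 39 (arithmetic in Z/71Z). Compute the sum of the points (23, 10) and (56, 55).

(23, 10) + (56, 55). λ = (55 - 10)/(56 - 23) ≡ 45/33 mod 71. 33⁻¹ ≡ 28 (mod 71), so λ ≡ 53.
  x = λ² - 23 - 56 = 2809 - 79 ≡ 32; y = λ·(23 - 32) - 10 ≡ 10. → (32, 10)

(32, 10)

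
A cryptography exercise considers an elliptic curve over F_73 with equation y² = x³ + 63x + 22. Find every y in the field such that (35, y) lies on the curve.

34, 39

x³ + 63x + 22 = 45102 ≡ 61 (mod 73).
Square roots of 61 mod 73: 34 and 39 (since 34² = 1156 ≡ 61).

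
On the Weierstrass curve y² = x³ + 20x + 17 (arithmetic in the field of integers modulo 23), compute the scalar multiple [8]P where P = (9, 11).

Double-and-add on 8 = (1000)₂. Start with P = (9, 11) for the leading 1-bit.
double: tangent at (9, 11): λ = (3·9² + 20)/(2·11) ≡ 10/22. 22⁻¹ ≡ 22 (mod 23), so λ ≡ 10·22 ≡ 13.
  x = λ² - 9 - 9 = 169 - 18 ≡ 13; y = λ·(9 - 13) - 11 ≡ 6. → (13, 6)
double: tangent at (13, 6): λ = (3·13² + 20)/(2·6) ≡ 21/12. 12⁻¹ ≡ 2 (mod 23), so λ ≡ 21·2 ≡ 19.
  x = λ² - 13 - 13 = 361 - 26 ≡ 13; y = λ·(13 - 13) - 6 ≡ 17. → (13, 17)
double: tangent at (13, 17): λ = (3·13² + 20)/(2·17) ≡ 21/11. 11⁻¹ ≡ 21 (mod 23), so λ ≡ 21·21 ≡ 4.
  x = λ² - 13 - 13 = 16 - 26 ≡ 13; y = λ·(13 - 13) - 17 ≡ 6. → (13, 6)

(13, 6)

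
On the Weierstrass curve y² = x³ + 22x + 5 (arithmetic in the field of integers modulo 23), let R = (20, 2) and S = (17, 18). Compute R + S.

(17, 5)

(20, 2) + (17, 18). λ = (18 - 2)/(17 - 20) ≡ 16/20 mod 23. 20⁻¹ ≡ 15 (mod 23) since 20·15 = 300 ≡ 1, so λ ≡ 10.
  x = λ² - 20 - 17 = 100 - 37 ≡ 17; y = λ·(20 - 17) - 2 ≡ 5. → (17, 5)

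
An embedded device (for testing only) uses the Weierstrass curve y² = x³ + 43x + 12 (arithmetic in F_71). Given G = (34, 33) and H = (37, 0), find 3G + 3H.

(32, 17)

First 3G:
Repeated addition: build up to 3G.
2G: tangent at (34, 33): λ = (3·34² + 43)/(2·33) ≡ 32/66. 66⁻¹ ≡ 14 (mod 71), so λ ≡ 32·14 ≡ 22.
  x = λ² - 34 - 34 = 484 - 68 ≡ 61; y = λ·(34 - 61) - 33 ≡ 12. → (61, 12)
3G: (61, 12) + (34, 33). λ = (33 - 12)/(34 - 61) ≡ 21/44 mod 71. 44⁻¹ ≡ 21 (mod 71) since 44·21 = 924 ≡ 1, so λ ≡ 15.
  x = λ² - 61 - 34 = 225 - 95 ≡ 59; y = λ·(61 - 59) - 12 ≡ 18. → (59, 18)
3G = (59, 18).
Next 3H:
Repeated addition: build up to 3H.
2H: (37, 0) + (37, 0): same x and y₁ ≡ -y₂, so the sum is the point at infinity.
3H: the point at infinity + (37, 0) = (37, 0) (identity).
3H = (37, 0).
Finally 3G + 3H:
(59, 18) + (37, 0). λ = (0 - 18)/(37 - 59) ≡ 53/49 mod 71. 49⁻¹ ≡ 29 (mod 71), so λ ≡ 46.
  x = λ² - 59 - 37 = 2116 - 96 ≡ 32; y = λ·(59 - 32) - 18 ≡ 17. → (32, 17)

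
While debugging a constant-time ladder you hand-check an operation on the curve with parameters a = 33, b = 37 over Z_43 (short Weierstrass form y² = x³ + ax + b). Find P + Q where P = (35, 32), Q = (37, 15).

(11, 22)

(35, 32) + (37, 15). λ = (15 - 32)/(37 - 35) ≡ 26/2 mod 43. 2⁻¹ ≡ 22 (mod 43) since 2·22 = 44 ≡ 1, so λ ≡ 13.
  x = λ² - 35 - 37 = 169 - 72 ≡ 11; y = λ·(35 - 11) - 32 ≡ 22. → (11, 22)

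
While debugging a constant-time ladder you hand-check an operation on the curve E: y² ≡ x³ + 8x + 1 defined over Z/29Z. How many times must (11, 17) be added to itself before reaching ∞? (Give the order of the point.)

2P: tangent at (11, 17): λ = (3·11² + 8)/(2·17) ≡ 23/5. 5⁻¹ ≡ 6 (mod 29), so λ ≡ 23·6 ≡ 22.
  x = λ² - 11 - 11 = 484 - 22 ≡ 27; y = λ·(11 - 27) - 17 ≡ 8. → (27, 8)
3P: (27, 8) + (11, 17). λ = (17 - 8)/(11 - 27) ≡ 9/13 mod 29. 13⁻¹ ≡ 9 (mod 29), so λ ≡ 23.
  x = λ² - 27 - 11 = 529 - 38 ≡ 27; y = λ·(27 - 27) - 8 ≡ 21. → (27, 21)
4P: (27, 21) + (11, 17). λ = (17 - 21)/(11 - 27) ≡ 25/13 mod 29. 13⁻¹ ≡ 9 (mod 29), so λ ≡ 22.
  x = λ² - 27 - 11 = 484 - 38 ≡ 11; y = λ·(27 - 11) - 21 ≡ 12. → (11, 12)
5P: (11, 12) + (11, 17): same x and y₁ ≡ -y₂, so the sum is ∞.
5P = ∞, so the order is 5.

5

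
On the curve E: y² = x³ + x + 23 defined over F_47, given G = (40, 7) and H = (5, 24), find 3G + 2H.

First 3G:
Repeated addition: build up to 3G.
2G: tangent at (40, 7): λ = (3·40² + 1)/(2·7) ≡ 7/14. 14⁻¹ ≡ 37 (mod 47) since 14·37 = 518 ≡ 1, so λ ≡ 7·37 ≡ 24.
  x = λ² - 40 - 40 = 576 - 80 ≡ 26; y = λ·(40 - 26) - 7 ≡ 0. → (26, 0)
3G: (26, 0) + (40, 7). λ = (7 - 0)/(40 - 26) ≡ 7/14 mod 47. 14⁻¹ ≡ 37 (mod 47) since 14·37 = 518 ≡ 1, so λ ≡ 24.
  x = λ² - 26 - 40 = 576 - 66 ≡ 40; y = λ·(26 - 40) - 0 ≡ 40. → (40, 40)
3G = (40, 40).
Next 2H:
Repeated addition: build up to 2H.
2H: tangent at (5, 24): λ = (3·5² + 1)/(2·24) ≡ 29/1. 1⁻¹ ≡ 1 (mod 47), so λ ≡ 29·1 ≡ 29.
  x = λ² - 5 - 5 = 841 - 10 ≡ 32; y = λ·(5 - 32) - 24 ≡ 39. → (32, 39)
2H = (32, 39).
Finally 3G + 2H:
(40, 40) + (32, 39). λ = (39 - 40)/(32 - 40) ≡ 46/39 mod 47. 39⁻¹ ≡ 41 (mod 47), so λ ≡ 6.
  x = λ² - 40 - 32 = 36 - 72 ≡ 11; y = λ·(40 - 11) - 40 ≡ 40. → (11, 40)

(11, 40)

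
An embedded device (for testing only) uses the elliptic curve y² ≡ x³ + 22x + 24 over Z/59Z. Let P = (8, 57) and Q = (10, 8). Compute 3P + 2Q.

First 3P:
Repeated addition: build up to 3P.
2P: tangent at (8, 57): λ = (3·8² + 22)/(2·57) ≡ 37/55. 55⁻¹ ≡ 44 (mod 59) since 55·44 = 2420 ≡ 1, so λ ≡ 37·44 ≡ 35.
  x = λ² - 8 - 8 = 1225 - 16 ≡ 29; y = λ·(8 - 29) - 57 ≡ 34. → (29, 34)
3P: (29, 34) + (8, 57). λ = (57 - 34)/(8 - 29) ≡ 23/38 mod 59. 38⁻¹ ≡ 14 (mod 59) since 38·14 = 532 ≡ 1, so λ ≡ 27.
  x = λ² - 29 - 8 = 729 - 37 ≡ 43; y = λ·(29 - 43) - 34 ≡ 1. → (43, 1)
3P = (43, 1).
Next 2Q:
Repeated addition: build up to 2Q.
2Q: tangent at (10, 8): λ = (3·10² + 22)/(2·8) ≡ 27/16. 16⁻¹ ≡ 48 (mod 59), so λ ≡ 27·48 ≡ 57.
  x = λ² - 10 - 10 = 3249 - 20 ≡ 43; y = λ·(10 - 43) - 8 ≡ 58. → (43, 58)
2Q = (43, 58).
Finally 3P + 2Q:
(43, 1) + (43, 58): same x and y₁ ≡ -y₂, so the sum is O.

O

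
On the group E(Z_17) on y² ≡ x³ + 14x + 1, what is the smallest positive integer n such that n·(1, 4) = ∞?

2P: tangent at (1, 4): λ = (3·1² + 14)/(2·4) ≡ 0/8. 8⁻¹ ≡ 15 (mod 17), so λ ≡ 0·15 ≡ 0.
  x = λ² - 1 - 1 = 0 - 2 ≡ 15; y = λ·(1 - 15) - 4 ≡ 13. → (15, 13)
3P: (15, 13) + (1, 4). λ = (4 - 13)/(1 - 15) ≡ 8/3 mod 17. 3⁻¹ ≡ 6 (mod 17), so λ ≡ 14.
  x = λ² - 15 - 1 = 196 - 16 ≡ 10; y = λ·(15 - 10) - 13 ≡ 6. → (10, 6)
4P: (10, 6) + (1, 4). λ = (4 - 6)/(1 - 10) ≡ 15/8 mod 17. 8⁻¹ ≡ 15 (mod 17), so λ ≡ 4.
  x = λ² - 10 - 1 = 16 - 11 ≡ 5; y = λ·(10 - 5) - 6 ≡ 14. → (5, 14)
5P: (5, 14) + (1, 4). λ = (4 - 14)/(1 - 5) ≡ 7/13 mod 17. 13⁻¹ ≡ 4 (mod 17) since 13·4 = 52 ≡ 1, so λ ≡ 11.
  x = λ² - 5 - 1 = 121 - 6 ≡ 13; y = λ·(5 - 13) - 14 ≡ 0. → (13, 0)
6P: (13, 0) + (1, 4). λ = (4 - 0)/(1 - 13) ≡ 4/5 mod 17. 5⁻¹ ≡ 7 (mod 17), so λ ≡ 11.
  x = λ² - 13 - 1 = 121 - 14 ≡ 5; y = λ·(13 - 5) - 0 ≡ 3. → (5, 3)
7P: (5, 3) + (1, 4). λ = (4 - 3)/(1 - 5) ≡ 1/13 mod 17. 13⁻¹ ≡ 4 (mod 17), so λ ≡ 4.
  x = λ² - 5 - 1 = 16 - 6 ≡ 10; y = λ·(5 - 10) - 3 ≡ 11. → (10, 11)
8P: (10, 11) + (1, 4). λ = (4 - 11)/(1 - 10) ≡ 10/8 mod 17. 8⁻¹ ≡ 15 (mod 17), so λ ≡ 14.
  x = λ² - 10 - 1 = 196 - 11 ≡ 15; y = λ·(10 - 15) - 11 ≡ 4. → (15, 4)
9P: (15, 4) + (1, 4). λ = (4 - 4)/(1 - 15) ≡ 0/3 mod 17. 3⁻¹ ≡ 6 (mod 17), so λ ≡ 0.
  x = λ² - 15 - 1 = 0 - 16 ≡ 1; y = λ·(15 - 1) - 4 ≡ 13. → (1, 13)
10P: (1, 13) + (1, 4): same x and y₁ ≡ -y₂, so the sum is ∞.
10P = ∞, so the order is 10.

10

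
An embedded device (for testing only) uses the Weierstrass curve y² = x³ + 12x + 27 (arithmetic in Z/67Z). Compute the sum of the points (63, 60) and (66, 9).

(26, 48)

(63, 60) + (66, 9). λ = (9 - 60)/(66 - 63) ≡ 16/3 mod 67. 3⁻¹ ≡ 45 (mod 67), so λ ≡ 50.
  x = λ² - 63 - 66 = 2500 - 129 ≡ 26; y = λ·(63 - 26) - 60 ≡ 48. → (26, 48)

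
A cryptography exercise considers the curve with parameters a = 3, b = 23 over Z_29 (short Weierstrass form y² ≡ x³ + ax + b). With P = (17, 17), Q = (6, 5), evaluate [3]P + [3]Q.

First 3P:
Repeated addition: build up to 3P.
2P: tangent at (17, 17): λ = (3·17² + 3)/(2·17) ≡ 0/5. 5⁻¹ ≡ 6 (mod 29) since 5·6 = 30 ≡ 1, so λ ≡ 0·6 ≡ 0.
  x = λ² - 17 - 17 = 0 - 34 ≡ 24; y = λ·(17 - 24) - 17 ≡ 12. → (24, 12)
3P: (24, 12) + (17, 17). λ = (17 - 12)/(17 - 24) ≡ 5/22 mod 29. 22⁻¹ ≡ 4 (mod 29), so λ ≡ 20.
  x = λ² - 24 - 17 = 400 - 41 ≡ 11; y = λ·(24 - 11) - 12 ≡ 16. → (11, 16)
3P = (11, 16).
Next 3Q:
Repeated addition: build up to 3Q.
2Q: tangent at (6, 5): λ = (3·6² + 3)/(2·5) ≡ 24/10. 10⁻¹ ≡ 3 (mod 29) since 10·3 = 30 ≡ 1, so λ ≡ 24·3 ≡ 14.
  x = λ² - 6 - 6 = 196 - 12 ≡ 10; y = λ·(6 - 10) - 5 ≡ 26. → (10, 26)
3Q: (10, 26) + (6, 5). λ = (5 - 26)/(6 - 10) ≡ 8/25 mod 29. 25⁻¹ ≡ 7 (mod 29) since 25·7 = 175 ≡ 1, so λ ≡ 27.
  x = λ² - 10 - 6 = 729 - 16 ≡ 17; y = λ·(10 - 17) - 26 ≡ 17. → (17, 17)
3Q = (17, 17).
Finally 3P + 3Q:
(11, 16) + (17, 17). λ = (17 - 16)/(17 - 11) ≡ 1/6 mod 29. 6⁻¹ ≡ 5 (mod 29), so λ ≡ 5.
  x = λ² - 11 - 17 = 25 - 28 ≡ 26; y = λ·(11 - 26) - 16 ≡ 25. → (26, 25)

(26, 25)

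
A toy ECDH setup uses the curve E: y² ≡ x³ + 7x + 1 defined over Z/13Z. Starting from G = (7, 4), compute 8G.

(9, 0)

Double-and-add on 8 = (1000)₂. Start with G = (7, 4) for the leading 1-bit.
double: tangent at (7, 4): λ = (3·7² + 7)/(2·4) ≡ 11/8. 8⁻¹ ≡ 5 (mod 13) since 8·5 = 40 ≡ 1, so λ ≡ 11·5 ≡ 3.
  x = λ² - 7 - 7 = 9 - 14 ≡ 8; y = λ·(7 - 8) - 4 ≡ 6. → (8, 6)
double: tangent at (8, 6): λ = (3·8² + 7)/(2·6) ≡ 4/12. 12⁻¹ ≡ 12 (mod 13), so λ ≡ 4·12 ≡ 9.
  x = λ² - 8 - 8 = 81 - 16 ≡ 0; y = λ·(8 - 0) - 6 ≡ 1. → (0, 1)
double: tangent at (0, 1): λ = (3·0² + 7)/(2·1) ≡ 7/2. 2⁻¹ ≡ 7 (mod 13) since 2·7 = 14 ≡ 1, so λ ≡ 7·7 ≡ 10.
  x = λ² - 0 - 0 = 100 - 0 ≡ 9; y = λ·(0 - 9) - 1 ≡ 0. → (9, 0)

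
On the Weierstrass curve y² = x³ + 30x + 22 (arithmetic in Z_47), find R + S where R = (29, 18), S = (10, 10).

(29, 18) + (10, 10). λ = (10 - 18)/(10 - 29) ≡ 39/28 mod 47. 28⁻¹ ≡ 42 (mod 47) since 28·42 = 1176 ≡ 1, so λ ≡ 40.
  x = λ² - 29 - 10 = 1600 - 39 ≡ 10; y = λ·(29 - 10) - 18 ≡ 37. → (10, 37)

(10, 37)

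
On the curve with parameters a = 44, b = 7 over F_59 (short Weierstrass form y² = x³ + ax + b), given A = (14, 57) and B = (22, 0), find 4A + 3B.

(39, 6)

First 4A:
Repeated addition: build up to 4A.
2A: tangent at (14, 57): λ = (3·14² + 44)/(2·57) ≡ 42/55. 55⁻¹ ≡ 44 (mod 59), so λ ≡ 42·44 ≡ 19.
  x = λ² - 14 - 14 = 361 - 28 ≡ 38; y = λ·(14 - 38) - 57 ≡ 18. → (38, 18)
3A: (38, 18) + (14, 57). λ = (57 - 18)/(14 - 38) ≡ 39/35 mod 59. 35⁻¹ ≡ 27 (mod 59), so λ ≡ 50.
  x = λ² - 38 - 14 = 2500 - 52 ≡ 29; y = λ·(38 - 29) - 18 ≡ 19. → (29, 19)
4A: (29, 19) + (14, 57). λ = (57 - 19)/(14 - 29) ≡ 38/44 mod 59. 44⁻¹ ≡ 55 (mod 59), so λ ≡ 25.
  x = λ² - 29 - 14 = 625 - 43 ≡ 51; y = λ·(29 - 51) - 19 ≡ 21. → (51, 21)
4A = (51, 21).
Next 3B:
Repeated addition: build up to 3B.
2B: (22, 0) + (22, 0): same x and y₁ ≡ -y₂, so the sum is 𝒪.
3B: 𝒪 + (22, 0) = (22, 0) (identity).
3B = (22, 0).
Finally 4A + 3B:
(51, 21) + (22, 0). λ = (0 - 21)/(22 - 51) ≡ 38/30 mod 59. 30⁻¹ ≡ 2 (mod 59), so λ ≡ 17.
  x = λ² - 51 - 22 = 289 - 73 ≡ 39; y = λ·(51 - 39) - 21 ≡ 6. → (39, 6)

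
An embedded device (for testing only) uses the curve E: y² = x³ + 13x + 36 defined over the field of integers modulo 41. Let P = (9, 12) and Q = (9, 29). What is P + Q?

The two points share x = 9 and their y-coordinates satisfy 12 + 29 ≡ 0 (mod 41), so they are inverses. Their sum is the point at infinity.

O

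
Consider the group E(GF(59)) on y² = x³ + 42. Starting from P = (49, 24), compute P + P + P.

Repeated addition: build up to 3P.
2P: tangent at (49, 24): λ = (3·49² + 0)/(2·24) ≡ 5/48. 48⁻¹ ≡ 16 (mod 59) since 48·16 = 768 ≡ 1, so λ ≡ 5·16 ≡ 21.
  x = λ² - 49 - 49 = 441 - 98 ≡ 48; y = λ·(49 - 48) - 24 ≡ 56. → (48, 56)
3P: (48, 56) + (49, 24). λ = (24 - 56)/(49 - 48) ≡ 27/1 mod 59. 1⁻¹ ≡ 1 (mod 59), so λ ≡ 27.
  x = λ² - 48 - 49 = 729 - 97 ≡ 42; y = λ·(48 - 42) - 56 ≡ 47. → (42, 47)

(42, 47)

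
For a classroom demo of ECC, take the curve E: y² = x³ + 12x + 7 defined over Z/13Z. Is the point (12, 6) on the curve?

y² = 6² ≡ 10; x³ + 12x + 7 = 1879 ≡ 7 (mod 13). 10 ≠ 7.

no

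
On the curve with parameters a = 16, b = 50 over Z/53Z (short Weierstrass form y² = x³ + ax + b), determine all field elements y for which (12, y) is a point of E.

x³ + 16x + 50 = 1970 ≡ 9 (mod 53).
Square roots of 9 mod 53: 3 and 50 (since 3² = 9 ≡ 9).

3, 50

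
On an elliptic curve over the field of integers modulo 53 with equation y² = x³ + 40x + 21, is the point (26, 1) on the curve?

no

y² = 1² ≡ 1; x³ + 40x + 21 = 18637 ≡ 34 (mod 53). 1 ≠ 34.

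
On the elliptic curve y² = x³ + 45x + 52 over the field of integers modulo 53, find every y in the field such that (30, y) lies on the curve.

10, 43

x³ + 45x + 52 = 28402 ≡ 47 (mod 53).
Square roots of 47 mod 53: 10 and 43 (since 10² = 100 ≡ 47).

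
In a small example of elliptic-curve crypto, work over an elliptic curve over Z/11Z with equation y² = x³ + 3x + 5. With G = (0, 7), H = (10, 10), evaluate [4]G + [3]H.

(1, 8)

First 4G:
Repeated addition: build up to 4G.
2G: tangent at (0, 7): λ = (3·0² + 3)/(2·7) ≡ 3/3. 3⁻¹ ≡ 4 (mod 11), so λ ≡ 3·4 ≡ 1.
  x = λ² - 0 - 0 = 1 - 0 ≡ 1; y = λ·(0 - 1) - 7 ≡ 3. → (1, 3)
3G: (1, 3) + (0, 7). λ = (7 - 3)/(0 - 1) ≡ 4/10 mod 11. 10⁻¹ ≡ 10 (mod 11) since 10·10 = 100 ≡ 1, so λ ≡ 7.
  x = λ² - 1 - 0 = 49 - 1 ≡ 4; y = λ·(1 - 4) - 3 ≡ 9. → (4, 9)
4G: (4, 9) + (0, 7). λ = (7 - 9)/(0 - 4) ≡ 9/7 mod 11. 7⁻¹ ≡ 8 (mod 11), so λ ≡ 6.
  x = λ² - 4 - 0 = 36 - 4 ≡ 10; y = λ·(4 - 10) - 9 ≡ 10. → (10, 10)
4G = (10, 10).
Next 3H:
Repeated addition: build up to 3H.
2H: tangent at (10, 10): λ = (3·10² + 3)/(2·10) ≡ 6/9. 9⁻¹ ≡ 5 (mod 11), so λ ≡ 6·5 ≡ 8.
  x = λ² - 10 - 10 = 64 - 20 ≡ 0; y = λ·(10 - 0) - 10 ≡ 4. → (0, 4)
3H: (0, 4) + (10, 10). λ = (10 - 4)/(10 - 0) ≡ 6/10 mod 11. 10⁻¹ ≡ 10 (mod 11), so λ ≡ 5.
  x = λ² - 0 - 10 = 25 - 10 ≡ 4; y = λ·(0 - 4) - 4 ≡ 9. → (4, 9)
3H = (4, 9).
Finally 4G + 3H:
(10, 10) + (4, 9). λ = (9 - 10)/(4 - 10) ≡ 10/5 mod 11. 5⁻¹ ≡ 9 (mod 11), so λ ≡ 2.
  x = λ² - 10 - 4 = 4 - 14 ≡ 1; y = λ·(10 - 1) - 10 ≡ 8. → (1, 8)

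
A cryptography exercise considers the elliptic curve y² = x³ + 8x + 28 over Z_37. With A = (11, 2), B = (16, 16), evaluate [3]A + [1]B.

First 3A:
Repeated addition: build up to 3A.
2A: tangent at (11, 2): λ = (3·11² + 8)/(2·2) ≡ 1/4. 4⁻¹ ≡ 28 (mod 37) since 4·28 = 112 ≡ 1, so λ ≡ 1·28 ≡ 28.
  x = λ² - 11 - 11 = 784 - 22 ≡ 22; y = λ·(11 - 22) - 2 ≡ 23. → (22, 23)
3A: (22, 23) + (11, 2). λ = (2 - 23)/(11 - 22) ≡ 16/26 mod 37. 26⁻¹ ≡ 10 (mod 37), so λ ≡ 12.
  x = λ² - 22 - 11 = 144 - 33 ≡ 0; y = λ·(22 - 0) - 23 ≡ 19. → (0, 19)
3A = (0, 19).
Finally 3A + B:
(0, 19) + (16, 16). λ = (16 - 19)/(16 - 0) ≡ 34/16 mod 37. 16⁻¹ ≡ 7 (mod 37), so λ ≡ 16.
  x = λ² - 0 - 16 = 256 - 16 ≡ 18; y = λ·(0 - 18) - 19 ≡ 26. → (18, 26)

(18, 26)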